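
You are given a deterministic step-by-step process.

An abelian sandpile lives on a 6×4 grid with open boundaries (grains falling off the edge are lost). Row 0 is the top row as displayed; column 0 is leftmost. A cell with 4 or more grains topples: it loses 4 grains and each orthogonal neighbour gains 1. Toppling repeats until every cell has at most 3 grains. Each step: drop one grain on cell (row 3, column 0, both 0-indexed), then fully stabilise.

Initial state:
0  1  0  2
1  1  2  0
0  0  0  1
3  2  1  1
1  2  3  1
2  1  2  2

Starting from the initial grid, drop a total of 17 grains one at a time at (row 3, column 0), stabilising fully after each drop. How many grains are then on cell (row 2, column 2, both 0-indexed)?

1

gen 0: 0  1  0  2
1  1  2  0
0  0  0  1
3  2  1  1
1  2  3  1
2  1  2  2
gen 1: 0  1  0  2
1  1  2  0
1  0  0  1
0  3  1  1
2  2  3  1
2  1  2  2
gen 2: 0  1  0  2
1  1  2  0
1  0  0  1
1  3  1  1
2  2  3  1
2  1  2  2
gen 3: 0  1  0  2
1  1  2  0
1  0  0  1
2  3  1  1
2  2  3  1
2  1  2  2
gen 4: 0  1  0  2
1  1  2  0
1  0  0  1
3  3  1  1
2  2  3  1
2  1  2  2
gen 5: 0  1  0  2
1  1  2  0
2  1  0  1
1  0  2  1
3  3  3  1
2  1  2  2
gen 6: 0  1  0  2
1  1  2  0
2  1  0  1
2  0  2  1
3  3  3  1
2  1  2  2
gen 7: 0  1  0  2
1  1  2  0
2  1  0  1
3  0  2  1
3  3  3  1
2  1  2  2
gen 8: 0  1  0  2
1  1  2  0
3  1  0  1
1  2  3  1
1  1  0  2
3  2  3  2
gen 9: 0  1  0  2
1  1  2  0
3  1  0  1
2  2  3  1
1  1  0  2
3  2  3  2
gen 10: 0  1  0  2
1  1  2  0
3  1  0  1
3  2  3  1
1  1  0  2
3  2  3  2
gen 11: 0  1  0  2
2  1  2  0
0  2  0  1
1  3  3  1
2  1  0  2
3  2  3  2
gen 12: 0  1  0  2
2  1  2  0
0  2  0  1
2  3  3  1
2  1  0  2
3  2  3  2
gen 13: 0  1  0  2
2  1  2  0
0  2  0  1
3  3  3  1
2  1  0  2
3  2  3  2
gen 14: 0  1  0  2
2  1  2  0
1  3  1  1
1  1  0  2
3  2  1  2
3  2  3  2
gen 15: 0  1  0  2
2  1  2  0
1  3  1  1
2  1  0  2
3  2  1  2
3  2  3  2
gen 16: 0  1  0  2
2  1  2  0
1  3  1  1
3  1  0  2
3  2  1  2
3  2  3  2
gen 17: 0  1  0  2
2  1  2  0
2  3  1  1
1  2  0  2
1  3  1  2
0  3  3  2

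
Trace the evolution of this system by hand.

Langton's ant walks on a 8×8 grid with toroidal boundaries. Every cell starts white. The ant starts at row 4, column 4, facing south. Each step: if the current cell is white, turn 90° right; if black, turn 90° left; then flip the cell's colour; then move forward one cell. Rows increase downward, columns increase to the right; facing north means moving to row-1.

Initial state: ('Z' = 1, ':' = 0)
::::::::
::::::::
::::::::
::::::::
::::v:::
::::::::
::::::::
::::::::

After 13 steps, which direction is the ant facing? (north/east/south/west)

[0] ::::::::
::::::::
::::::::
::::::::
::::v:::
::::::::
::::::::
::::::::
[1] ::::::::
::::::::
::::::::
::::::::
:::<Z:::
::::::::
::::::::
::::::::
[2] ::::::::
::::::::
::::::::
:::^::::
:::ZZ:::
::::::::
::::::::
::::::::
[3] ::::::::
::::::::
::::::::
:::Z>:::
:::ZZ:::
::::::::
::::::::
::::::::
[4] ::::::::
::::::::
::::::::
:::ZZ:::
:::Zv:::
::::::::
::::::::
::::::::
[5] ::::::::
::::::::
::::::::
:::ZZ:::
:::Z:>::
::::::::
::::::::
::::::::
[6] ::::::::
::::::::
::::::::
:::ZZ:::
:::Z:Z::
:::::v::
::::::::
::::::::
[7] ::::::::
::::::::
::::::::
:::ZZ:::
:::Z:Z::
::::<Z::
::::::::
::::::::
[8] ::::::::
::::::::
::::::::
:::ZZ:::
:::Z^Z::
::::ZZ::
::::::::
::::::::
[9] ::::::::
::::::::
::::::::
:::ZZ:::
:::ZZ>::
::::ZZ::
::::::::
::::::::
[10] ::::::::
::::::::
::::::::
:::ZZ^::
:::ZZ:::
::::ZZ::
::::::::
::::::::
[11] ::::::::
::::::::
::::::::
:::ZZZ>:
:::ZZ:::
::::ZZ::
::::::::
::::::::
[12] ::::::::
::::::::
::::::::
:::ZZZZ:
:::ZZ:v:
::::ZZ::
::::::::
::::::::
[13] ::::::::
::::::::
::::::::
:::ZZZZ:
:::ZZ<Z:
::::ZZ::
::::::::
::::::::

west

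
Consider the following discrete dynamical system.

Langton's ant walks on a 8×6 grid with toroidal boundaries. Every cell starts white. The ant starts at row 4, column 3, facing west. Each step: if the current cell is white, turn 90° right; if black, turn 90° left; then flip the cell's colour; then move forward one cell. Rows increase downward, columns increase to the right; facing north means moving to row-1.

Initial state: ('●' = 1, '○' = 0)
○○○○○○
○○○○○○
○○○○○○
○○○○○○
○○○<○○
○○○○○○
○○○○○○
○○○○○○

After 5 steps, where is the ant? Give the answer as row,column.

5,3

t=0: ○○○○○○
○○○○○○
○○○○○○
○○○○○○
○○○<○○
○○○○○○
○○○○○○
○○○○○○
t=1: ○○○○○○
○○○○○○
○○○○○○
○○○^○○
○○○●○○
○○○○○○
○○○○○○
○○○○○○
t=2: ○○○○○○
○○○○○○
○○○○○○
○○○●>○
○○○●○○
○○○○○○
○○○○○○
○○○○○○
t=3: ○○○○○○
○○○○○○
○○○○○○
○○○●●○
○○○●v○
○○○○○○
○○○○○○
○○○○○○
t=4: ○○○○○○
○○○○○○
○○○○○○
○○○●●○
○○○<●○
○○○○○○
○○○○○○
○○○○○○
t=5: ○○○○○○
○○○○○○
○○○○○○
○○○●●○
○○○○●○
○○○v○○
○○○○○○
○○○○○○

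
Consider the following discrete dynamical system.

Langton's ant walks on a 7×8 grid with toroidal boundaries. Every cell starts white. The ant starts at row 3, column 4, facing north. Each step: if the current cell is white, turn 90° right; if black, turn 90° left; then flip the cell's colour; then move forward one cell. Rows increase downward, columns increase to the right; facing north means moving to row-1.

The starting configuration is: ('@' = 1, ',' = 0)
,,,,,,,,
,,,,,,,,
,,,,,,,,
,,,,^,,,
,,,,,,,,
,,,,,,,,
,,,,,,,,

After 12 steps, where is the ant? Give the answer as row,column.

3,2

gen 0: ,,,,,,,,
,,,,,,,,
,,,,,,,,
,,,,^,,,
,,,,,,,,
,,,,,,,,
,,,,,,,,
gen 1: ,,,,,,,,
,,,,,,,,
,,,,,,,,
,,,,@>,,
,,,,,,,,
,,,,,,,,
,,,,,,,,
gen 2: ,,,,,,,,
,,,,,,,,
,,,,,,,,
,,,,@@,,
,,,,,v,,
,,,,,,,,
,,,,,,,,
gen 3: ,,,,,,,,
,,,,,,,,
,,,,,,,,
,,,,@@,,
,,,,<@,,
,,,,,,,,
,,,,,,,,
gen 4: ,,,,,,,,
,,,,,,,,
,,,,,,,,
,,,,^@,,
,,,,@@,,
,,,,,,,,
,,,,,,,,
gen 5: ,,,,,,,,
,,,,,,,,
,,,,,,,,
,,,<,@,,
,,,,@@,,
,,,,,,,,
,,,,,,,,
gen 6: ,,,,,,,,
,,,,,,,,
,,,^,,,,
,,,@,@,,
,,,,@@,,
,,,,,,,,
,,,,,,,,
gen 7: ,,,,,,,,
,,,,,,,,
,,,@>,,,
,,,@,@,,
,,,,@@,,
,,,,,,,,
,,,,,,,,
gen 8: ,,,,,,,,
,,,,,,,,
,,,@@,,,
,,,@v@,,
,,,,@@,,
,,,,,,,,
,,,,,,,,
gen 9: ,,,,,,,,
,,,,,,,,
,,,@@,,,
,,,<@@,,
,,,,@@,,
,,,,,,,,
,,,,,,,,
gen 10: ,,,,,,,,
,,,,,,,,
,,,@@,,,
,,,,@@,,
,,,v@@,,
,,,,,,,,
,,,,,,,,
gen 11: ,,,,,,,,
,,,,,,,,
,,,@@,,,
,,,,@@,,
,,<@@@,,
,,,,,,,,
,,,,,,,,
gen 12: ,,,,,,,,
,,,,,,,,
,,,@@,,,
,,^,@@,,
,,@@@@,,
,,,,,,,,
,,,,,,,,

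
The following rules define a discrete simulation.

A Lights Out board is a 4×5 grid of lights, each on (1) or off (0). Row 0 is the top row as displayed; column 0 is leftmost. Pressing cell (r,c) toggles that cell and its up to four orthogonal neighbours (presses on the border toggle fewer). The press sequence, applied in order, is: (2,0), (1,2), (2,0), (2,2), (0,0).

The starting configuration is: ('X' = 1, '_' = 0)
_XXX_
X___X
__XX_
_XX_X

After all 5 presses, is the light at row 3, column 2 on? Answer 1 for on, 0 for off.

0

gen 0: _XXX_
X___X
__XX_
_XX_X
gen 1: _XXX_
____X
XXXX_
XXX_X
gen 2: _X_X_
_XXXX
XX_X_
XXX_X
gen 3: _X_X_
XXXXX
___X_
_XX_X
gen 4: _X_X_
XX_XX
_XX__
_X__X
gen 5: X__X_
_X_XX
_XX__
_X__X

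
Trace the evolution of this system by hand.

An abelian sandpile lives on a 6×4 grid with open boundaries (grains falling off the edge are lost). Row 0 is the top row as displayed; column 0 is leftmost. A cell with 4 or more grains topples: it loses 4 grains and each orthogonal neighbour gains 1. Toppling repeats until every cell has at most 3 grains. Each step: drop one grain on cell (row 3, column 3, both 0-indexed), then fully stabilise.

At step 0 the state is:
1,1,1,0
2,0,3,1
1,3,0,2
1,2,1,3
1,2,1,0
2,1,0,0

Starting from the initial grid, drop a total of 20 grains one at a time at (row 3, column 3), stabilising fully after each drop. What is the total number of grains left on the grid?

40

[0] 1,1,1,0
2,0,3,1
1,3,0,2
1,2,1,3
1,2,1,0
2,1,0,0
[1] 1,1,1,0
2,0,3,1
1,3,0,3
1,2,2,0
1,2,1,1
2,1,0,0
[2] 1,1,1,0
2,0,3,1
1,3,0,3
1,2,2,1
1,2,1,1
2,1,0,0
[3] 1,1,1,0
2,0,3,1
1,3,0,3
1,2,2,2
1,2,1,1
2,1,0,0
[4] 1,1,1,0
2,0,3,1
1,3,0,3
1,2,2,3
1,2,1,1
2,1,0,0
[5] 1,1,1,0
2,0,3,2
1,3,1,0
1,2,3,1
1,2,1,2
2,1,0,0
[6] 1,1,1,0
2,0,3,2
1,3,1,0
1,2,3,2
1,2,1,2
2,1,0,0
[7] 1,1,1,0
2,0,3,2
1,3,1,0
1,2,3,3
1,2,1,2
2,1,0,0
[8] 1,1,1,0
2,0,3,2
1,3,2,1
1,3,0,1
1,2,2,3
2,1,0,0
[9] 1,1,1,0
2,0,3,2
1,3,2,1
1,3,0,2
1,2,2,3
2,1,0,0
[10] 1,1,1,0
2,0,3,2
1,3,2,1
1,3,0,3
1,2,2,3
2,1,0,0
[11] 1,1,1,0
2,0,3,2
1,3,2,2
1,3,1,1
1,2,3,0
2,1,0,1
[12] 1,1,1,0
2,0,3,2
1,3,2,2
1,3,1,2
1,2,3,0
2,1,0,1
[13] 1,1,1,0
2,0,3,2
1,3,2,2
1,3,1,3
1,2,3,0
2,1,0,1
[14] 1,1,1,0
2,0,3,2
1,3,2,3
1,3,2,0
1,2,3,1
2,1,0,1
[15] 1,1,1,0
2,0,3,2
1,3,2,3
1,3,2,1
1,2,3,1
2,1,0,1
[16] 1,1,1,0
2,0,3,2
1,3,2,3
1,3,2,2
1,2,3,1
2,1,0,1
[17] 1,1,1,0
2,0,3,2
1,3,2,3
1,3,2,3
1,2,3,1
2,1,0,1
[18] 1,1,1,0
2,0,3,3
1,3,3,0
1,3,3,1
1,2,3,2
2,1,0,1
[19] 1,1,1,0
2,0,3,3
1,3,3,0
1,3,3,2
1,2,3,2
2,1,0,1
[20] 1,1,1,0
2,0,3,3
1,3,3,0
1,3,3,3
1,2,3,2
2,1,0,1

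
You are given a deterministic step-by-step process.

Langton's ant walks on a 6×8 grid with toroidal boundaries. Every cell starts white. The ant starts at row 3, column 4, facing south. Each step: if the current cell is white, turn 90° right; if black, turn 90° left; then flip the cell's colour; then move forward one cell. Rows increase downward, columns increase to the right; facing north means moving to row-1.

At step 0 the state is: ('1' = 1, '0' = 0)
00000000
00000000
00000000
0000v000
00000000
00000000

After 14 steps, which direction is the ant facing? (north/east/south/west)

gen 0: 00000000
00000000
00000000
0000v000
00000000
00000000
gen 1: 00000000
00000000
00000000
000<1000
00000000
00000000
gen 2: 00000000
00000000
000^0000
00011000
00000000
00000000
gen 3: 00000000
00000000
0001>000
00011000
00000000
00000000
gen 4: 00000000
00000000
00011000
0001v000
00000000
00000000
gen 5: 00000000
00000000
00011000
00010>00
00000000
00000000
gen 6: 00000000
00000000
00011000
00010100
00000v00
00000000
gen 7: 00000000
00000000
00011000
00010100
0000<100
00000000
gen 8: 00000000
00000000
00011000
0001^100
00001100
00000000
gen 9: 00000000
00000000
00011000
00011>00
00001100
00000000
gen 10: 00000000
00000000
00011^00
00011000
00001100
00000000
gen 11: 00000000
00000000
000111>0
00011000
00001100
00000000
gen 12: 00000000
00000000
00011110
000110v0
00001100
00000000
gen 13: 00000000
00000000
00011110
00011<10
00001100
00000000
gen 14: 00000000
00000000
00011^10
00011110
00001100
00000000

north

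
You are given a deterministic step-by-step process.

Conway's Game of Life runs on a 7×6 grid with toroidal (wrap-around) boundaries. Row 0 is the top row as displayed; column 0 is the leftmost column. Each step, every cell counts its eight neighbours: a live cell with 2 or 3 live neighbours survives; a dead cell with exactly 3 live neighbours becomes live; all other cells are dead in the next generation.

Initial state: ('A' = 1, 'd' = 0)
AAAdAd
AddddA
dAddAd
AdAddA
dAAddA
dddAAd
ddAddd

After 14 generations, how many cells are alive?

6

k=0  AAAdAd
AddddA
dAddAd
AdAddA
dAAddA
dddAAd
ddAddd
k=1  AdAAdd
ddAAAd
dAddAd
ddAAAA
dAAddA
dAdAAd
ddAdAA
k=2  dddddd
ddddAA
dAdddd
dddddA
dAdddA
dAdddd
AddddA
k=3  AdddAd
dddddd
AdddAA
dddddd
dddddd
dAdddA
Addddd
k=4  dddddA
AdddAd
dddddA
dddddA
dddddd
Addddd
AAdddd
k=5  dAdddA
AdddAd
AdddAA
dddddd
dddddd
AAdddd
AAdddA
k=6  dAddAd
dAddAd
AdddAd
dddddA
dddddd
dAdddA
ddAddA
k=7  AAAAAA
AAdAAd
AdddAd
dddddA
Addddd
Addddd
dAAdAA
k=8  dddddd
dddddd
AAdAAd
AddddA
AddddA
Addddd
dddddd
k=9  dddddd
dddddd
AAddAd
dddddd
dAdddd
AddddA
dddddd
k=10  dddddd
dddddd
dddddd
AAdddd
Addddd
Addddd
dddddd
k=11  dddddd
dddddd
dddddd
AAdddd
AddddA
dddddd
dddddd
k=12  dddddd
dddddd
dddddd
AAdddA
AAdddA
dddddd
dddddd
k=13  dddddd
dddddd
Addddd
dAdddA
dAdddA
Addddd
dddddd
k=14  dddddd
dddddd
Addddd
dAdddA
dAdddA
Addddd
dddddd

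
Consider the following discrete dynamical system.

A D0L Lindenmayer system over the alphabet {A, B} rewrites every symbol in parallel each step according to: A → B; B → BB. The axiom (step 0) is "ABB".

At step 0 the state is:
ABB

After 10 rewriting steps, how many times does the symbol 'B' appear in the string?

step 0: ABB
step 1: BBBBB
step 2: BBBBBBBBBB
step 3: BBBBBBBBBBBBBBBBBBBB
step 4: BBBBBBBBBBBBBBBBBBBBBBBBBBBBBBBBBBBBBBBB
step 5: BBBBBBBBBBBBBBBBBBBBBBBBBBBBBBBBBBBBBBBBBBBBBBBBBBBBBBBBBBBBBBBBBBBBBBBBBBBBBBBB
step 6: BBBBBBBBBBBBBBBBBBBBBBBBBBBBBBBBBBBBBBBBBBBBBBBBBBBBBBBBBB…BBBBBBBBBBBBBBBBBBBBBBBBBBBBBBBBBBBBBBBBBBBBBBBBBBBBBBBBBB  (len 160)
step 7: BBBBBBBBBBBBBBBBBBBBBBBBBBBBBBBBBBBBBBBBBBBBBBBBBBBBBBBBBB…BBBBBBBBBBBBBBBBBBBBBBBBBBBBBBBBBBBBBBBBBBBBBBBBBBBBBBBBBB  (len 320)
step 8: BBBBBBBBBBBBBBBBBBBBBBBBBBBBBBBBBBBBBBBBBBBBBBBBBBBBBBBBBB…BBBBBBBBBBBBBBBBBBBBBBBBBBBBBBBBBBBBBBBBBBBBBBBBBBBBBBBBBB  (len 640)
step 9: BBBBBBBBBBBBBBBBBBBBBBBBBBBBBBBBBBBBBBBBBBBBBBBBBBBBBBBBBB…BBBBBBBBBBBBBBBBBBBBBBBBBBBBBBBBBBBBBBBBBBBBBBBBBBBBBBBBBB  (len 1280)
step 10: BBBBBBBBBBBBBBBBBBBBBBBBBBBBBBBBBBBBBBBBBBBBBBBBBBBBBBBBBB…BBBBBBBBBBBBBBBBBBBBBBBBBBBBBBBBBBBBBBBBBBBBBBBBBBBBBBBBBB  (len 2560)

2560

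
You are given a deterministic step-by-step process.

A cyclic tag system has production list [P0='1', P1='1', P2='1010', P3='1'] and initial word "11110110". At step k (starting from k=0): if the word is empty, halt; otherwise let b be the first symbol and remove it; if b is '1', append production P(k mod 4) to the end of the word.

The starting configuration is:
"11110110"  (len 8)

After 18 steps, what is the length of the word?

gen 0: "11110110"  (len 8)
gen 1: "11101101"  (len 8)
gen 2: "11011011"  (len 8)
gen 3: "10110111010"  (len 11)
gen 4: "01101110101"  (len 11)
gen 5: "1101110101"  (len 10)
gen 6: "1011101011"  (len 10)
gen 7: "0111010111010"  (len 13)
gen 8: "111010111010"  (len 12)
gen 9: "110101110101"  (len 12)
gen 10: "101011101011"  (len 12)
gen 11: "010111010111010"  (len 15)
gen 12: "10111010111010"  (len 14)
gen 13: "01110101110101"  (len 14)
gen 14: "1110101110101"  (len 13)
gen 15: "1101011101011010"  (len 16)
gen 16: "1010111010110101"  (len 16)
gen 17: "0101110101101011"  (len 16)
gen 18: "101110101101011"  (len 15)

15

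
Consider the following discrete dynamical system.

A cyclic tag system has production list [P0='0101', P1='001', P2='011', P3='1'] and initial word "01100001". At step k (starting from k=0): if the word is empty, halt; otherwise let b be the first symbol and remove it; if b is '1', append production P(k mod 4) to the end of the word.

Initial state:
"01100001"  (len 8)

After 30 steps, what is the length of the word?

20

t=0: "01100001"  (len 8)
t=1: "1100001"  (len 7)
t=2: "100001001"  (len 9)
t=3: "00001001011"  (len 11)
t=4: "0001001011"  (len 10)
t=5: "001001011"  (len 9)
t=6: "01001011"  (len 8)
t=7: "1001011"  (len 7)
t=8: "0010111"  (len 7)
t=9: "010111"  (len 6)
t=10: "10111"  (len 5)
t=11: "0111011"  (len 7)
t=12: "111011"  (len 6)
t=13: "110110101"  (len 9)
t=14: "10110101001"  (len 11)
t=15: "0110101001011"  (len 13)
t=16: "110101001011"  (len 12)
t=17: "101010010110101"  (len 15)
t=18: "01010010110101001"  (len 17)
t=19: "1010010110101001"  (len 16)
t=20: "0100101101010011"  (len 16)
t=21: "100101101010011"  (len 15)
t=22: "00101101010011001"  (len 17)
t=23: "0101101010011001"  (len 16)
t=24: "101101010011001"  (len 15)
t=25: "011010100110010101"  (len 18)
t=26: "11010100110010101"  (len 17)
t=27: "1010100110010101011"  (len 19)
t=28: "0101001100101010111"  (len 19)
t=29: "101001100101010111"  (len 18)
t=30: "01001100101010111001"  (len 20)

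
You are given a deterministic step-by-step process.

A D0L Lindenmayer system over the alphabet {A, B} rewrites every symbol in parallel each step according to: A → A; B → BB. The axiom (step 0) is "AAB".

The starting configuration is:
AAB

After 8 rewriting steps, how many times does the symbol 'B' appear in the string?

256

t=0: AAB
t=1: AABB
t=2: AABBBB
t=3: AABBBBBBBB
t=4: AABBBBBBBBBBBBBBBB
t=5: AABBBBBBBBBBBBBBBBBBBBBBBBBBBBBBBB
t=6: AABBBBBBBBBBBBBBBBBBBBBBBBBBBBBBBBBBBBBBBBBBBBBBBBBBBBBBBBBBBBBBBB
t=7: AABBBBBBBBBBBBBBBBBBBBBBBBBBBBBBBBBBBBBBBBBBBBBBBBBBBBBBBB…BBBBBBBBBBBBBBBBBBBBBBBBBBBBBBBBBBBBBBBBBBBBBBBBBBBBBBBBBB  (len 130)
t=8: AABBBBBBBBBBBBBBBBBBBBBBBBBBBBBBBBBBBBBBBBBBBBBBBBBBBBBBBB…BBBBBBBBBBBBBBBBBBBBBBBBBBBBBBBBBBBBBBBBBBBBBBBBBBBBBBBBBB  (len 258)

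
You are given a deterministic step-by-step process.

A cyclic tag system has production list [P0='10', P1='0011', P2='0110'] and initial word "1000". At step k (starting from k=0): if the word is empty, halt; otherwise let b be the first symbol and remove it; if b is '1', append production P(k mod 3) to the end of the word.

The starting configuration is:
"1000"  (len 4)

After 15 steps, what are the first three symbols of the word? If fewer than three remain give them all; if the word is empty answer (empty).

001

t=0: "1000"  (len 4)
t=1: "00010"  (len 5)
t=2: "0010"  (len 4)
t=3: "010"  (len 3)
t=4: "10"  (len 2)
t=5: "00011"  (len 5)
t=6: "0011"  (len 4)
t=7: "011"  (len 3)
t=8: "11"  (len 2)
t=9: "10110"  (len 5)
t=10: "011010"  (len 6)
t=11: "11010"  (len 5)
t=12: "10100110"  (len 8)
t=13: "010011010"  (len 9)
t=14: "10011010"  (len 8)
t=15: "00110100110"  (len 11)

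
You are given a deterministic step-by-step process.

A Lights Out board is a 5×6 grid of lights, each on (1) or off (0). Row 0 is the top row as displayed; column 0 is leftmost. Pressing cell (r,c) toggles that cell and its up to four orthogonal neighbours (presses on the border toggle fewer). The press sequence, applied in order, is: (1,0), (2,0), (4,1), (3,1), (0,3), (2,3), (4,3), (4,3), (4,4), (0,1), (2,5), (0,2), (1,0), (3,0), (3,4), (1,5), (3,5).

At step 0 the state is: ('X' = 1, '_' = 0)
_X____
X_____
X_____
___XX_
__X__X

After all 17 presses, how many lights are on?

20

gen 0: _X____
X_____
X_____
___XX_
__X__X
gen 1: XX____
_X____
______
___XX_
__X__X
gen 2: XX____
XX____
XX____
X__XX_
__X__X
gen 3: XX____
XX____
XX____
XX_XX_
XX___X
gen 4: XX____
XX____
X_____
__XXX_
X____X
gen 5: XXXXX_
XX_X__
X_____
__XXX_
X____X
gen 6: XXXXX_
XX____
X_XXX_
__X_X_
X____X
gen 7: XXXXX_
XX____
X_XXX_
__XXX_
X_XXXX
gen 8: XXXXX_
XX____
X_XXX_
__X_X_
X____X
gen 9: XXXXX_
XX____
X_XXX_
__X___
X__XX_
gen 10: ___XX_
X_____
X_XXX_
__X___
X__XX_
gen 11: ___XX_
X____X
X_XX_X
__X__X
X__XX_
gen 12: _XX_X_
X_X__X
X_XX_X
__X__X
X__XX_
gen 13: XXX_X_
_XX__X
__XX_X
__X__X
X__XX_
gen 14: XXX_X_
_XX__X
X_XX_X
XXX__X
___XX_
gen 15: XXX_X_
_XX__X
X_XXXX
XXXXX_
___X__
gen 16: XXX_XX
_XX_X_
X_XXX_
XXXXX_
___X__
gen 17: XXX_XX
_XX_X_
X_XXXX
XXXX_X
___X_X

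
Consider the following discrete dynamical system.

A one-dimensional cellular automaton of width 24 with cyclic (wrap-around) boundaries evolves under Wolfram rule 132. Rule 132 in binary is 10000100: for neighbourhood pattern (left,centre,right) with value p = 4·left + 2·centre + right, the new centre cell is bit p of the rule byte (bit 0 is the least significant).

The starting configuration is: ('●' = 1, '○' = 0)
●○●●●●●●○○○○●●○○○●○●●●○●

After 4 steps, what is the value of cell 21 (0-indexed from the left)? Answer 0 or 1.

0) ●○●●●●●●○○○○●●○○○●○●●●○●
1) ○○○●●●●○○○○○○○○○○●○○●○○○
2) ○○○○●●○○○○○○○○○○○●○○●○○○
3) ○○○○○○○○○○○○○○○○○●○○●○○○
4) ○○○○○○○○○○○○○○○○○●○○●○○○

0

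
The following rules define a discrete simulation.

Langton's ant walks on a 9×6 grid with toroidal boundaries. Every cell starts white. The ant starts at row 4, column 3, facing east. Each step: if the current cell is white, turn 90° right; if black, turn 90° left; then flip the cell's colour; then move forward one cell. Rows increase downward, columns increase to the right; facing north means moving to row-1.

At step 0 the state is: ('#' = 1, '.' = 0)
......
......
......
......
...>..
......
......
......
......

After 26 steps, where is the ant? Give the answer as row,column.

3,0

t=0: ......
......
......
......
...>..
......
......
......
......
t=1: ......
......
......
......
...#..
...v..
......
......
......
t=2: ......
......
......
......
...#..
..<#..
......
......
......
t=3: ......
......
......
......
..^#..
..##..
......
......
......
t=4: ......
......
......
......
..#>..
..##..
......
......
......
t=5: ......
......
......
...^..
..#...
..##..
......
......
......
t=6: ......
......
......
...#>.
..#...
..##..
......
......
......
t=7: ......
......
......
...##.
..#.v.
..##..
......
......
......
t=8: ......
......
......
...##.
..#<#.
..##..
......
......
......
t=9: ......
......
......
...^#.
..###.
..##..
......
......
......
t=10: ......
......
......
..<.#.
..###.
..##..
......
......
......
t=11: ......
......
..^...
..#.#.
..###.
..##..
......
......
......
t=12: ......
......
..#>..
..#.#.
..###.
..##..
......
......
......
t=13: ......
......
..##..
..#v#.
..###.
..##..
......
......
......
t=14: ......
......
..##..
..<##.
..###.
..##..
......
......
......
t=15: ......
......
..##..
...##.
..v##.
..##..
......
......
......
t=16: ......
......
..##..
...##.
...>#.
..##..
......
......
......
t=17: ......
......
..##..
...^#.
....#.
..##..
......
......
......
t=18: ......
......
..##..
..<.#.
....#.
..##..
......
......
......
t=19: ......
......
..^#..
..#.#.
....#.
..##..
......
......
......
t=20: ......
......
.<.#..
..#.#.
....#.
..##..
......
......
......
t=21: ......
.^....
.#.#..
..#.#.
....#.
..##..
......
......
......
t=22: ......
.#>...
.#.#..
..#.#.
....#.
..##..
......
......
......
t=23: ......
.##...
.#v#..
..#.#.
....#.
..##..
......
......
......
t=24: ......
.##...
.<##..
..#.#.
....#.
..##..
......
......
......
t=25: ......
.##...
..##..
.v#.#.
....#.
..##..
......
......
......
t=26: ......
.##...
..##..
<##.#.
....#.
..##..
......
......
......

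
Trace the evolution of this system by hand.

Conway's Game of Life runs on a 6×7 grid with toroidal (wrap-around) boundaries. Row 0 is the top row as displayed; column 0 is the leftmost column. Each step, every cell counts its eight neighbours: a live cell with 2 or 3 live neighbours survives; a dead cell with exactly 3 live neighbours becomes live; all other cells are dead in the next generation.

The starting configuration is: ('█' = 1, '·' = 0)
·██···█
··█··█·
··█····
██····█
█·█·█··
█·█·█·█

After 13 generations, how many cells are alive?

5

[0] ·██···█
··█··█·
··█····
██····█
█·█·█··
█·█·█·█
[1] ··█···█
··██···
█·█···█
█·██··█
··█····
··█···█
[2] ·██····
█·██··█
█·····█
█·██··█
█·█···█
·███···
[3] ·······
··██··█
·····█·
··██·█·
······█
···█···
[4] ··██···
·······
·····██
····███
··███··
·······
[5] ·······
·······
····█·█
······█
···██··
····█··
[6] ·······
·······
·····█·
···██··
···███·
···██··
[7] ·······
·······
····█··
···█···
··█··█·
···█·█·
[8] ·······
·······
·······
···██··
··██···
····█··
[9] ·······
·······
·······
··███··
··█····
···█···
[10] ·······
·······
···█···
··██···
··█·█··
·······
[11] ·······
·······
··██···
··█·█··
··█····
·······
[12] ·······
·······
··██···
·██····
···█···
·······
[13] ·······
·······
·███···
·█·····
··█····
·······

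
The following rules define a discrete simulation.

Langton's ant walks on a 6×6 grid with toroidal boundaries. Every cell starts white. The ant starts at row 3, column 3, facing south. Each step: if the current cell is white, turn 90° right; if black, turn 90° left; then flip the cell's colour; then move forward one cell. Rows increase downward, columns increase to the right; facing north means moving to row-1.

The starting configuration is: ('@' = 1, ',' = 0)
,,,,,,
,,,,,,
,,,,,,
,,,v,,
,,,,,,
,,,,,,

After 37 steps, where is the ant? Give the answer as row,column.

k=0  ,,,,,,
,,,,,,
,,,,,,
,,,v,,
,,,,,,
,,,,,,
k=1  ,,,,,,
,,,,,,
,,,,,,
,,<@,,
,,,,,,
,,,,,,
k=2  ,,,,,,
,,,,,,
,,^,,,
,,@@,,
,,,,,,
,,,,,,
k=3  ,,,,,,
,,,,,,
,,@>,,
,,@@,,
,,,,,,
,,,,,,
k=4  ,,,,,,
,,,,,,
,,@@,,
,,@v,,
,,,,,,
,,,,,,
k=5  ,,,,,,
,,,,,,
,,@@,,
,,@,>,
,,,,,,
,,,,,,
k=6  ,,,,,,
,,,,,,
,,@@,,
,,@,@,
,,,,v,
,,,,,,
k=7  ,,,,,,
,,,,,,
,,@@,,
,,@,@,
,,,<@,
,,,,,,
k=8  ,,,,,,
,,,,,,
,,@@,,
,,@^@,
,,,@@,
,,,,,,
k=9  ,,,,,,
,,,,,,
,,@@,,
,,@@>,
,,,@@,
,,,,,,
k=10  ,,,,,,
,,,,,,
,,@@^,
,,@@,,
,,,@@,
,,,,,,
k=11  ,,,,,,
,,,,,,
,,@@@>
,,@@,,
,,,@@,
,,,,,,
k=12  ,,,,,,
,,,,,,
,,@@@@
,,@@,v
,,,@@,
,,,,,,
k=13  ,,,,,,
,,,,,,
,,@@@@
,,@@<@
,,,@@,
,,,,,,
k=14  ,,,,,,
,,,,,,
,,@@^@
,,@@@@
,,,@@,
,,,,,,
k=15  ,,,,,,
,,,,,,
,,@<,@
,,@@@@
,,,@@,
,,,,,,
k=16  ,,,,,,
,,,,,,
,,@,,@
,,@v@@
,,,@@,
,,,,,,
k=17  ,,,,,,
,,,,,,
,,@,,@
,,@,>@
,,,@@,
,,,,,,
k=18  ,,,,,,
,,,,,,
,,@,^@
,,@,,@
,,,@@,
,,,,,,
k=19  ,,,,,,
,,,,,,
,,@,@>
,,@,,@
,,,@@,
,,,,,,
k=20  ,,,,,,
,,,,,^
,,@,@,
,,@,,@
,,,@@,
,,,,,,
k=21  ,,,,,,
>,,,,@
,,@,@,
,,@,,@
,,,@@,
,,,,,,
k=22  ,,,,,,
@,,,,@
v,@,@,
,,@,,@
,,,@@,
,,,,,,
k=23  ,,,,,,
@,,,,@
@,@,@<
,,@,,@
,,,@@,
,,,,,,
k=24  ,,,,,,
@,,,,^
@,@,@@
,,@,,@
,,,@@,
,,,,,,
k=25  ,,,,,,
@,,,<,
@,@,@@
,,@,,@
,,,@@,
,,,,,,
k=26  ,,,,^,
@,,,@,
@,@,@@
,,@,,@
,,,@@,
,,,,,,
k=27  ,,,,@>
@,,,@,
@,@,@@
,,@,,@
,,,@@,
,,,,,,
k=28  ,,,,@@
@,,,@v
@,@,@@
,,@,,@
,,,@@,
,,,,,,
k=29  ,,,,@@
@,,,<@
@,@,@@
,,@,,@
,,,@@,
,,,,,,
k=30  ,,,,@@
@,,,,@
@,@,v@
,,@,,@
,,,@@,
,,,,,,
k=31  ,,,,@@
@,,,,@
@,@,,>
,,@,,@
,,,@@,
,,,,,,
k=32  ,,,,@@
@,,,,^
@,@,,,
,,@,,@
,,,@@,
,,,,,,
k=33  ,,,,@@
@,,,<,
@,@,,,
,,@,,@
,,,@@,
,,,,,,
k=34  ,,,,^@
@,,,@,
@,@,,,
,,@,,@
,,,@@,
,,,,,,
k=35  ,,,<,@
@,,,@,
@,@,,,
,,@,,@
,,,@@,
,,,,,,
k=36  ,,,@,@
@,,,@,
@,@,,,
,,@,,@
,,,@@,
,,,^,,
k=37  ,,,@,@
@,,,@,
@,@,,,
,,@,,@
,,,@@,
,,,@>,

5,4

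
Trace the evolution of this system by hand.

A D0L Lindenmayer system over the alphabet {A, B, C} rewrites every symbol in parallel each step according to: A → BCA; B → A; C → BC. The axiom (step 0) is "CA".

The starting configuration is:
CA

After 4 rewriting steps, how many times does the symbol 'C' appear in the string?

12

gen 0: CA
gen 1: BCBCA
gen 2: ABCABCBCA
gen 3: BCAABCBCAABCABCBCA
gen 4: ABCBCABCAABCABCBCABCAABCBCAABCABCBCA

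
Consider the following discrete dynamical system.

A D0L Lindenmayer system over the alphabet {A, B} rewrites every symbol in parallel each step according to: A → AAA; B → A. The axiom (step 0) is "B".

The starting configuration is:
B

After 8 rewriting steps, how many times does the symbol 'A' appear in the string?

2187

t=0: B
t=1: A
t=2: AAA
t=3: AAAAAAAAA
t=4: AAAAAAAAAAAAAAAAAAAAAAAAAAA
t=5: AAAAAAAAAAAAAAAAAAAAAAAAAAAAAAAAAAAAAAAAAAAAAAAAAAAAAAAAAAAAAAAAAAAAAAAAAAAAAAAAA
t=6: AAAAAAAAAAAAAAAAAAAAAAAAAAAAAAAAAAAAAAAAAAAAAAAAAAAAAAAAAA…AAAAAAAAAAAAAAAAAAAAAAAAAAAAAAAAAAAAAAAAAAAAAAAAAAAAAAAAAA  (len 243)
t=7: AAAAAAAAAAAAAAAAAAAAAAAAAAAAAAAAAAAAAAAAAAAAAAAAAAAAAAAAAA…AAAAAAAAAAAAAAAAAAAAAAAAAAAAAAAAAAAAAAAAAAAAAAAAAAAAAAAAAA  (len 729)
t=8: AAAAAAAAAAAAAAAAAAAAAAAAAAAAAAAAAAAAAAAAAAAAAAAAAAAAAAAAAA…AAAAAAAAAAAAAAAAAAAAAAAAAAAAAAAAAAAAAAAAAAAAAAAAAAAAAAAAAA  (len 2187)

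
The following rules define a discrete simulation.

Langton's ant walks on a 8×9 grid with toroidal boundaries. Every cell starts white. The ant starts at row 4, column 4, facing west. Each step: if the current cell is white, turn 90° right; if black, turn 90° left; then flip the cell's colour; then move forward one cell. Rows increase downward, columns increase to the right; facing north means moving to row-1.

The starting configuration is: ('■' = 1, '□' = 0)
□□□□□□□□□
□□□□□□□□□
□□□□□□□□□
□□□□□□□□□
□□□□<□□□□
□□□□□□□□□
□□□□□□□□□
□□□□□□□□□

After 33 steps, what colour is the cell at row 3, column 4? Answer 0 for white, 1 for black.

1

step 0: □□□□□□□□□
□□□□□□□□□
□□□□□□□□□
□□□□□□□□□
□□□□<□□□□
□□□□□□□□□
□□□□□□□□□
□□□□□□□□□
step 1: □□□□□□□□□
□□□□□□□□□
□□□□□□□□□
□□□□^□□□□
□□□□■□□□□
□□□□□□□□□
□□□□□□□□□
□□□□□□□□□
step 2: □□□□□□□□□
□□□□□□□□□
□□□□□□□□□
□□□□■>□□□
□□□□■□□□□
□□□□□□□□□
□□□□□□□□□
□□□□□□□□□
step 3: □□□□□□□□□
□□□□□□□□□
□□□□□□□□□
□□□□■■□□□
□□□□■v□□□
□□□□□□□□□
□□□□□□□□□
□□□□□□□□□
step 4: □□□□□□□□□
□□□□□□□□□
□□□□□□□□□
□□□□■■□□□
□□□□<■□□□
□□□□□□□□□
□□□□□□□□□
□□□□□□□□□
step 5: □□□□□□□□□
□□□□□□□□□
□□□□□□□□□
□□□□■■□□□
□□□□□■□□□
□□□□v□□□□
□□□□□□□□□
□□□□□□□□□
step 6: □□□□□□□□□
□□□□□□□□□
□□□□□□□□□
□□□□■■□□□
□□□□□■□□□
□□□<■□□□□
□□□□□□□□□
□□□□□□□□□
step 7: □□□□□□□□□
□□□□□□□□□
□□□□□□□□□
□□□□■■□□□
□□□^□■□□□
□□□■■□□□□
□□□□□□□□□
□□□□□□□□□
step 8: □□□□□□□□□
□□□□□□□□□
□□□□□□□□□
□□□□■■□□□
□□□■>■□□□
□□□■■□□□□
□□□□□□□□□
□□□□□□□□□
step 9: □□□□□□□□□
□□□□□□□□□
□□□□□□□□□
□□□□■■□□□
□□□■■■□□□
□□□■v□□□□
□□□□□□□□□
□□□□□□□□□
step 10: □□□□□□□□□
□□□□□□□□□
□□□□□□□□□
□□□□■■□□□
□□□■■■□□□
□□□■□>□□□
□□□□□□□□□
□□□□□□□□□
step 11: □□□□□□□□□
□□□□□□□□□
□□□□□□□□□
□□□□■■□□□
□□□■■■□□□
□□□■□■□□□
□□□□□v□□□
□□□□□□□□□
step 12: □□□□□□□□□
□□□□□□□□□
□□□□□□□□□
□□□□■■□□□
□□□■■■□□□
□□□■□■□□□
□□□□<■□□□
□□□□□□□□□
step 13: □□□□□□□□□
□□□□□□□□□
□□□□□□□□□
□□□□■■□□□
□□□■■■□□□
□□□■^■□□□
□□□□■■□□□
□□□□□□□□□
step 14: □□□□□□□□□
□□□□□□□□□
□□□□□□□□□
□□□□■■□□□
□□□■■■□□□
□□□■■>□□□
□□□□■■□□□
□□□□□□□□□
step 15: □□□□□□□□□
□□□□□□□□□
□□□□□□□□□
□□□□■■□□□
□□□■■^□□□
□□□■■□□□□
□□□□■■□□□
□□□□□□□□□
step 16: □□□□□□□□□
□□□□□□□□□
□□□□□□□□□
□□□□■■□□□
□□□■<□□□□
□□□■■□□□□
□□□□■■□□□
□□□□□□□□□
step 17: □□□□□□□□□
□□□□□□□□□
□□□□□□□□□
□□□□■■□□□
□□□■□□□□□
□□□■v□□□□
□□□□■■□□□
□□□□□□□□□
step 18: □□□□□□□□□
□□□□□□□□□
□□□□□□□□□
□□□□■■□□□
□□□■□□□□□
□□□■□>□□□
□□□□■■□□□
□□□□□□□□□
step 19: □□□□□□□□□
□□□□□□□□□
□□□□□□□□□
□□□□■■□□□
□□□■□□□□□
□□□■□■□□□
□□□□■v□□□
□□□□□□□□□
step 20: □□□□□□□□□
□□□□□□□□□
□□□□□□□□□
□□□□■■□□□
□□□■□□□□□
□□□■□■□□□
□□□□■□>□□
□□□□□□□□□
step 21: □□□□□□□□□
□□□□□□□□□
□□□□□□□□□
□□□□■■□□□
□□□■□□□□□
□□□■□■□□□
□□□□■□■□□
□□□□□□v□□
step 22: □□□□□□□□□
□□□□□□□□□
□□□□□□□□□
□□□□■■□□□
□□□■□□□□□
□□□■□■□□□
□□□□■□■□□
□□□□□<■□□
step 23: □□□□□□□□□
□□□□□□□□□
□□□□□□□□□
□□□□■■□□□
□□□■□□□□□
□□□■□■□□□
□□□□■^■□□
□□□□□■■□□
step 24: □□□□□□□□□
□□□□□□□□□
□□□□□□□□□
□□□□■■□□□
□□□■□□□□□
□□□■□■□□□
□□□□■■>□□
□□□□□■■□□
step 25: □□□□□□□□□
□□□□□□□□□
□□□□□□□□□
□□□□■■□□□
□□□■□□□□□
□□□■□■^□□
□□□□■■□□□
□□□□□■■□□
step 26: □□□□□□□□□
□□□□□□□□□
□□□□□□□□□
□□□□■■□□□
□□□■□□□□□
□□□■□■■>□
□□□□■■□□□
□□□□□■■□□
step 27: □□□□□□□□□
□□□□□□□□□
□□□□□□□□□
□□□□■■□□□
□□□■□□□□□
□□□■□■■■□
□□□□■■□v□
□□□□□■■□□
step 28: □□□□□□□□□
□□□□□□□□□
□□□□□□□□□
□□□□■■□□□
□□□■□□□□□
□□□■□■■■□
□□□□■■<■□
□□□□□■■□□
step 29: □□□□□□□□□
□□□□□□□□□
□□□□□□□□□
□□□□■■□□□
□□□■□□□□□
□□□■□■^■□
□□□□■■■■□
□□□□□■■□□
step 30: □□□□□□□□□
□□□□□□□□□
□□□□□□□□□
□□□□■■□□□
□□□■□□□□□
□□□■□<□■□
□□□□■■■■□
□□□□□■■□□
step 31: □□□□□□□□□
□□□□□□□□□
□□□□□□□□□
□□□□■■□□□
□□□■□□□□□
□□□■□□□■□
□□□□■v■■□
□□□□□■■□□
step 32: □□□□□□□□□
□□□□□□□□□
□□□□□□□□□
□□□□■■□□□
□□□■□□□□□
□□□■□□□■□
□□□□■□>■□
□□□□□■■□□
step 33: □□□□□□□□□
□□□□□□□□□
□□□□□□□□□
□□□□■■□□□
□□□■□□□□□
□□□■□□^■□
□□□□■□□■□
□□□□□■■□□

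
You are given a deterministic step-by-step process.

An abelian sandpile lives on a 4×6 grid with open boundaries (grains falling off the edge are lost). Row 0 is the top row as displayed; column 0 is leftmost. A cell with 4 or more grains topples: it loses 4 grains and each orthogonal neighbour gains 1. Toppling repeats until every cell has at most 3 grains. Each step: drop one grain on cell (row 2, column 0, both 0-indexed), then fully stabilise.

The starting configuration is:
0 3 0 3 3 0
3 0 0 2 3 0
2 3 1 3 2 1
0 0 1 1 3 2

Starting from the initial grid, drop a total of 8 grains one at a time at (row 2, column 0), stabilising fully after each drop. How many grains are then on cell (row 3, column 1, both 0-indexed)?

[0] 0 3 0 3 3 0
3 0 0 2 3 0
2 3 1 3 2 1
0 0 1 1 3 2
[1] 0 3 0 3 3 0
3 0 0 2 3 0
3 3 1 3 2 1
0 0 1 1 3 2
[2] 1 3 0 3 3 0
0 2 0 2 3 0
2 0 2 3 2 1
1 1 1 1 3 2
[3] 1 3 0 3 3 0
0 2 0 2 3 0
3 0 2 3 2 1
1 1 1 1 3 2
[4] 1 3 0 3 3 0
1 2 0 2 3 0
0 1 2 3 2 1
2 1 1 1 3 2
[5] 1 3 0 3 3 0
1 2 0 2 3 0
1 1 2 3 2 1
2 1 1 1 3 2
[6] 1 3 0 3 3 0
1 2 0 2 3 0
2 1 2 3 2 1
2 1 1 1 3 2
[7] 1 3 0 3 3 0
1 2 0 2 3 0
3 1 2 3 2 1
2 1 1 1 3 2
[8] 1 3 0 3 3 0
2 2 0 2 3 0
0 2 2 3 2 1
3 1 1 1 3 2

1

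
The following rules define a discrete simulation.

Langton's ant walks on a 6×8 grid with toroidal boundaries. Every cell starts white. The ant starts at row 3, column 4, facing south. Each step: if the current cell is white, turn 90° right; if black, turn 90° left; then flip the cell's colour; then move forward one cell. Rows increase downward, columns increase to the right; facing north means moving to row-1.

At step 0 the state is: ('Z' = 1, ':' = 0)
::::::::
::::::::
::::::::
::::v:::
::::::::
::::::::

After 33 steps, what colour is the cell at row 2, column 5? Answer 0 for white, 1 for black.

0

[0] ::::::::
::::::::
::::::::
::::v:::
::::::::
::::::::
[1] ::::::::
::::::::
::::::::
:::<Z:::
::::::::
::::::::
[2] ::::::::
::::::::
:::^::::
:::ZZ:::
::::::::
::::::::
[3] ::::::::
::::::::
:::Z>:::
:::ZZ:::
::::::::
::::::::
[4] ::::::::
::::::::
:::ZZ:::
:::Zv:::
::::::::
::::::::
[5] ::::::::
::::::::
:::ZZ:::
:::Z:>::
::::::::
::::::::
[6] ::::::::
::::::::
:::ZZ:::
:::Z:Z::
:::::v::
::::::::
[7] ::::::::
::::::::
:::ZZ:::
:::Z:Z::
::::<Z::
::::::::
[8] ::::::::
::::::::
:::ZZ:::
:::Z^Z::
::::ZZ::
::::::::
[9] ::::::::
::::::::
:::ZZ:::
:::ZZ>::
::::ZZ::
::::::::
[10] ::::::::
::::::::
:::ZZ^::
:::ZZ:::
::::ZZ::
::::::::
[11] ::::::::
::::::::
:::ZZZ>:
:::ZZ:::
::::ZZ::
::::::::
[12] ::::::::
::::::::
:::ZZZZ:
:::ZZ:v:
::::ZZ::
::::::::
[13] ::::::::
::::::::
:::ZZZZ:
:::ZZ<Z:
::::ZZ::
::::::::
[14] ::::::::
::::::::
:::ZZ^Z:
:::ZZZZ:
::::ZZ::
::::::::
[15] ::::::::
::::::::
:::Z<:Z:
:::ZZZZ:
::::ZZ::
::::::::
[16] ::::::::
::::::::
:::Z::Z:
:::ZvZZ:
::::ZZ::
::::::::
[17] ::::::::
::::::::
:::Z::Z:
:::Z:>Z:
::::ZZ::
::::::::
[18] ::::::::
::::::::
:::Z:^Z:
:::Z::Z:
::::ZZ::
::::::::
[19] ::::::::
::::::::
:::Z:Z>:
:::Z::Z:
::::ZZ::
::::::::
[20] ::::::::
::::::^:
:::Z:Z::
:::Z::Z:
::::ZZ::
::::::::
[21] ::::::::
::::::Z>
:::Z:Z::
:::Z::Z:
::::ZZ::
::::::::
[22] ::::::::
::::::ZZ
:::Z:Z:v
:::Z::Z:
::::ZZ::
::::::::
[23] ::::::::
::::::ZZ
:::Z:Z<Z
:::Z::Z:
::::ZZ::
::::::::
[24] ::::::::
::::::^Z
:::Z:ZZZ
:::Z::Z:
::::ZZ::
::::::::
[25] ::::::::
:::::<:Z
:::Z:ZZZ
:::Z::Z:
::::ZZ::
::::::::
[26] :::::^::
:::::Z:Z
:::Z:ZZZ
:::Z::Z:
::::ZZ::
::::::::
[27] :::::Z>:
:::::Z:Z
:::Z:ZZZ
:::Z::Z:
::::ZZ::
::::::::
[28] :::::ZZ:
:::::ZvZ
:::Z:ZZZ
:::Z::Z:
::::ZZ::
::::::::
[29] :::::ZZ:
:::::<ZZ
:::Z:ZZZ
:::Z::Z:
::::ZZ::
::::::::
[30] :::::ZZ:
::::::ZZ
:::Z:vZZ
:::Z::Z:
::::ZZ::
::::::::
[31] :::::ZZ:
::::::ZZ
:::Z::>Z
:::Z::Z:
::::ZZ::
::::::::
[32] :::::ZZ:
::::::^Z
:::Z:::Z
:::Z::Z:
::::ZZ::
::::::::
[33] :::::ZZ:
:::::<:Z
:::Z:::Z
:::Z::Z:
::::ZZ::
::::::::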